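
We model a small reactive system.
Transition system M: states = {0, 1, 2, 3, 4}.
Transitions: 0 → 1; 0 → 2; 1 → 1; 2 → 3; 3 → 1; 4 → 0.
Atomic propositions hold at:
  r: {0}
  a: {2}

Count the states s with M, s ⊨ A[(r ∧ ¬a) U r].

1

Sat(¬a) = {0, 1, 3, 4}
Sat(r ∧ ¬a) = {0}
A[(r ∧ ¬a) U r]: least fixpoint, start Z0 = Sat(r) = {0}, add states in Sat(r ∧ ¬a) with every successor in Z. Already a fixed point.
Sat(A[(r ∧ ¬a) U r]) = {0}
|Sat(A[(r ∧ ¬a) U r])| = |{0}| = 1.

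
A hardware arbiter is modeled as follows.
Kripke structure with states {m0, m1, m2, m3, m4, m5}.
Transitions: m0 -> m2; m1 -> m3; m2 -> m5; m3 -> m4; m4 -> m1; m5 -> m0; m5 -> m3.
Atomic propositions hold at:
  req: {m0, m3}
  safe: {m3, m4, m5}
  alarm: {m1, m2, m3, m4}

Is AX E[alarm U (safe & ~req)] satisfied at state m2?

Yes

Sat(~req) = {m1, m2, m4, m5}
Sat(safe & ~req) = {m4, m5}
E[alarm U (safe & ~req)]: least fixpoint, start Z0 = Sat((safe & ~req)) = {m4, m5}, add states in Sat(alarm) with some successor in Z. Z1 = {m2, m3, m4, m5}; Z2 = {m1, m2, m3, m4, m5}; fixed.
Sat(E[alarm U (safe & ~req)]) = {m1, m2, m3, m4, m5}
Sat(AX E[alarm U (safe & ~req)]) = {s : every successor in {m1, m2, m3, m4, m5}} = {m0, m1, m2, m3, m4}
m2 ∈ Sat(AX E[alarm U (safe & ~req)]) = {m0, m1, m2, m3, m4}, so the formula holds at m2.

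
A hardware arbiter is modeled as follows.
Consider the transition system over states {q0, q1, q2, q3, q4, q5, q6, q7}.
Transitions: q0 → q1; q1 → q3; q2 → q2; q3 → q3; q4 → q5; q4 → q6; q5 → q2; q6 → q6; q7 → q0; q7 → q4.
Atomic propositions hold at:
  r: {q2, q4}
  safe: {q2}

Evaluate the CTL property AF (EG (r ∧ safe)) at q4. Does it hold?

No

Sat(r ∧ safe) = {q2}
EG (r ∧ safe): greatest fixpoint, start Z0 = {q2}, keep only states in Sat with some successor in Z. Already a fixed point.
Sat(EG (r ∧ safe)) = {q2}
AF (EG (r ∧ safe)): least fixpoint, start Z0 = {q2}, add states with every successor in Z. Z1 = {q2, q5}; fixed.
Sat(AF (EG (r ∧ safe))) = {q2, q5}
q4 ∉ Sat(AF (EG (r ∧ safe))) = {q2, q5}, so the formula does not hold at q4.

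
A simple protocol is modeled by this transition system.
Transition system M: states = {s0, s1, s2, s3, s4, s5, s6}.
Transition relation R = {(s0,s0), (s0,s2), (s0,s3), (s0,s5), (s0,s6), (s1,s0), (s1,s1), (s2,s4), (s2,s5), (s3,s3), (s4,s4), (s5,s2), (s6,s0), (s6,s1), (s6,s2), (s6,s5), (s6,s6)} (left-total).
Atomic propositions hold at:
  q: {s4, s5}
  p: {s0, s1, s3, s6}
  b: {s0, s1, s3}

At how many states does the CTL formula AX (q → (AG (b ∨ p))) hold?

3

Sat(b ∨ p) = {s0, s1, s3, s6}
AG (b ∨ p): greatest fixpoint, start Z0 = {s0, s1, s3, s6}, keep only states in Sat with every successor in Z. Z1 = {s1, s3}; Z2 = {s3}; fixed.
Sat(AG (b ∨ p)) = {s3}
Sat(q → (AG (b ∨ p))) = {s0, s1, s2, s3, s6}
Sat(AX (q → (AG (b ∨ p)))) = {s : every successor in {s0, s1, s2, s3, s6}} = {s1, s3, s5}
|Sat(AX (q → (AG (b ∨ p))))| = |{s1, s3, s5}| = 3.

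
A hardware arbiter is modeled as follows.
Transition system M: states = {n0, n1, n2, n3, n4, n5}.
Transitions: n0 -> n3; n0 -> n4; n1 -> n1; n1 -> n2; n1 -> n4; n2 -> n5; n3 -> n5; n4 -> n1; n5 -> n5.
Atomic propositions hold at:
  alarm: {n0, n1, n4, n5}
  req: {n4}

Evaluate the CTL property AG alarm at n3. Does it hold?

AG alarm: greatest fixpoint, start Z0 = {n0, n1, n4, n5}, keep only states in Sat with every successor in Z. Z1 = {n4, n5}; Z2 = {n5}; fixed.
Sat(AG alarm) = {n5}
n3 ∉ Sat(AG alarm) = {n5}, so the formula does not hold at n3.

No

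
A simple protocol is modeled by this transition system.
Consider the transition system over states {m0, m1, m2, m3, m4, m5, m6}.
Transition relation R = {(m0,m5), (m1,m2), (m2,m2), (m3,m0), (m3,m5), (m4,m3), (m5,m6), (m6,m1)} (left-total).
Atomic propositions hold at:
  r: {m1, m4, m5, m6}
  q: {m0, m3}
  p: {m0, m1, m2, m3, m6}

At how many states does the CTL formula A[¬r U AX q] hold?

Sat(¬r) = {m0, m2, m3}
Sat(AX q) = {s : every successor in {m0, m3}} = {m4}
A[¬r U AX q]: least fixpoint, start Z0 = Sat(AX q) = {m4}, add states in Sat(¬r) with every successor in Z. Already a fixed point.
Sat(A[¬r U AX q]) = {m4}
|Sat(A[¬r U AX q])| = |{m4}| = 1.

1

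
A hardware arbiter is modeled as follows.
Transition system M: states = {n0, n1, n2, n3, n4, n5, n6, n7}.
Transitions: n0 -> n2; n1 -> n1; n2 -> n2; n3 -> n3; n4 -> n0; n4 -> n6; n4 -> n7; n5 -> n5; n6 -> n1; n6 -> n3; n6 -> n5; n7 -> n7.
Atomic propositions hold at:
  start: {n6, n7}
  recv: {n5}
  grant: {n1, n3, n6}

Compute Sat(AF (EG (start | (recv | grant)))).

Sat(recv | grant) = {n1, n3, n5, n6}
Sat(start | (recv | grant)) = {n1, n3, n5, n6, n7}
EG (start | (recv | grant)): greatest fixpoint, start Z0 = {n1, n3, n5, n6, n7}, keep only states in Sat with some successor in Z. Already a fixed point.
Sat(EG (start | (recv | grant))) = {n1, n3, n5, n6, n7}
AF (EG (start | (recv | grant))): least fixpoint, start Z0 = {n1, n3, n5, n6, n7}, add states with every successor in Z. Already a fixed point.
Sat(AF (EG (start | (recv | grant)))) = {n1, n3, n5, n6, n7}

{n1, n3, n5, n6, n7}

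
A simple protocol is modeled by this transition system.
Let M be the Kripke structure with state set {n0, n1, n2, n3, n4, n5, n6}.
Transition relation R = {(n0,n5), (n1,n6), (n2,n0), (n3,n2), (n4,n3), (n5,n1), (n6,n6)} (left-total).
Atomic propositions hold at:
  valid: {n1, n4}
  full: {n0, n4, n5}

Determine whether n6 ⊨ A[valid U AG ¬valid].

Yes

Sat(¬valid) = {n0, n2, n3, n5, n6}
AG ¬valid: greatest fixpoint, start Z0 = {n0, n2, n3, n5, n6}, keep only states in Sat with every successor in Z. Z1 = {n0, n2, n3, n6}; Z2 = {n2, n3, n6}; Z3 = {n3, n6}; Z4 = {n6}; fixed.
Sat(AG ¬valid) = {n6}
A[valid U AG ¬valid]: least fixpoint, start Z0 = Sat(AG ¬valid) = {n6}, add states in Sat(valid) with every successor in Z. Z1 = {n1, n6}; fixed.
Sat(A[valid U AG ¬valid]) = {n1, n6}
n6 ∈ Sat(A[valid U AG ¬valid]) = {n1, n6}, so the formula holds at n6.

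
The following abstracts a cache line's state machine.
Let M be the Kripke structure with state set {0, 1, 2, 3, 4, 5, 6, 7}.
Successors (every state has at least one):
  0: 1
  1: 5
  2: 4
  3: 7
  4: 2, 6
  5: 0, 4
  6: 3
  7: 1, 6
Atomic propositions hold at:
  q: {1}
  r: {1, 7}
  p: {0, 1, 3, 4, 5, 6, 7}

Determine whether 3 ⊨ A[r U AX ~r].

Sat(~r) = {0, 2, 3, 4, 5, 6}
Sat(AX ~r) = {s : every successor in {0, 2, 3, 4, 5, 6}} = {1, 2, 4, 5, 6}
A[r U AX ~r]: least fixpoint, start Z0 = Sat(AX ~r) = {1, 2, 4, 5, 6}, add states in Sat(r) with every successor in Z. Z1 = {1, 2, 4, 5, 6, 7}; fixed.
Sat(A[r U AX ~r]) = {1, 2, 4, 5, 6, 7}
3 ∉ Sat(A[r U AX ~r]) = {1, 2, 4, 5, 6, 7}, so the formula does not hold at 3.

No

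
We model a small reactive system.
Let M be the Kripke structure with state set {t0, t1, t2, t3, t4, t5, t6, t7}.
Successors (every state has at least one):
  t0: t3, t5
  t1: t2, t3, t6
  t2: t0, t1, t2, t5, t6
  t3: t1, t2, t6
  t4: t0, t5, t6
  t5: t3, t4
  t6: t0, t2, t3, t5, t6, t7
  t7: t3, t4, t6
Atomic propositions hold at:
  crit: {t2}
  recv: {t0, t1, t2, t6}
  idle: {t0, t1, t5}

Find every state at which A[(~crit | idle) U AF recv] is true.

Sat(~crit) = {t0, t1, t3, t4, t5, t6, t7}
Sat(~crit | idle) = {t0, t1, t3, t4, t5, t6, t7}
AF recv: least fixpoint, start Z0 = {t0, t1, t2, t6}, add states with every successor in Z. Z1 = {t0, t1, t2, t3, t6}; fixed.
Sat(AF recv) = {t0, t1, t2, t3, t6}
A[(~crit | idle) U AF recv]: least fixpoint, start Z0 = Sat(AF recv) = {t0, t1, t2, t3, t6}, add states in Sat(~crit | idle) with every successor in Z. Already a fixed point.
Sat(A[(~crit | idle) U AF recv]) = {t0, t1, t2, t3, t6}

{t0, t1, t2, t3, t6}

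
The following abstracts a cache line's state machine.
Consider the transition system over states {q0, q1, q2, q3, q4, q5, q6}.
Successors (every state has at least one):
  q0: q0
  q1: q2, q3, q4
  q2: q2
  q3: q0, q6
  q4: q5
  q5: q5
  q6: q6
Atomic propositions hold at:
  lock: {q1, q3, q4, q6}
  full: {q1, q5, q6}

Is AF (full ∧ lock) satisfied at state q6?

Sat(full ∧ lock) = {q1, q6}
AF (full ∧ lock): least fixpoint, start Z0 = {q1, q6}, add states with every successor in Z. Already a fixed point.
Sat(AF (full ∧ lock)) = {q1, q6}
q6 ∈ Sat(AF (full ∧ lock)) = {q1, q6}, so the formula holds at q6.

Yes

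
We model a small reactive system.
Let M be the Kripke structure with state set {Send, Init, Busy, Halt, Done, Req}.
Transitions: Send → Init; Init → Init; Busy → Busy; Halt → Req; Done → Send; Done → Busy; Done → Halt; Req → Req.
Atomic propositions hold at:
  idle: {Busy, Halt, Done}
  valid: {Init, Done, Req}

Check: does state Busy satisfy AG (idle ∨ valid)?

Sat(idle ∨ valid) = {Init, Busy, Halt, Done, Req}
AG (idle ∨ valid): greatest fixpoint, start Z0 = {Init, Busy, Halt, Done, Req}, keep only states in Sat with every successor in Z. Z1 = {Init, Busy, Halt, Req}; fixed.
Sat(AG (idle ∨ valid)) = {Init, Busy, Halt, Req}
Busy ∈ Sat(AG (idle ∨ valid)) = {Init, Busy, Halt, Req}, so the formula holds at Busy.

Yes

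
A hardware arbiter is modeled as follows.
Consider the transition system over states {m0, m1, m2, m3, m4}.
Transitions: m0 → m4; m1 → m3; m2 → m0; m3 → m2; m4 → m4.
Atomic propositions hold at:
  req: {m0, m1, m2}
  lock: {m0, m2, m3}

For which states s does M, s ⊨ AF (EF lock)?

EF lock: least fixpoint, start Z0 = {m0, m2, m3}, add states with some successor in Z. Z1 = {m0, m1, m2, m3}; fixed.
Sat(EF lock) = {m0, m1, m2, m3}
AF (EF lock): least fixpoint, start Z0 = {m0, m1, m2, m3}, add states with every successor in Z. Already a fixed point.
Sat(AF (EF lock)) = {m0, m1, m2, m3}

{m0, m1, m2, m3}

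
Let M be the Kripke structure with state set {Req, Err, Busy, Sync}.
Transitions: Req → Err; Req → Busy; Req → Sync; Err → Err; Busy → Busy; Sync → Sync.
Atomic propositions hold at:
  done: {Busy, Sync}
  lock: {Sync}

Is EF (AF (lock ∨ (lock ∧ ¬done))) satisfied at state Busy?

No

Sat(¬done) = {Req, Err}
Sat(lock ∧ ¬done) = ∅
Sat(lock ∨ (lock ∧ ¬done)) = {Sync}
AF (lock ∨ (lock ∧ ¬done)): least fixpoint, start Z0 = {Sync}, add states with every successor in Z. Already a fixed point.
Sat(AF (lock ∨ (lock ∧ ¬done))) = {Sync}
EF (AF (lock ∨ (lock ∧ ¬done))): least fixpoint, start Z0 = {Sync}, add states with some successor in Z. Z1 = {Req, Sync}; fixed.
Sat(EF (AF (lock ∨ (lock ∧ ¬done)))) = {Req, Sync}
Busy ∉ Sat(EF (AF (lock ∨ (lock ∧ ¬done)))) = {Req, Sync}, so the formula does not hold at Busy.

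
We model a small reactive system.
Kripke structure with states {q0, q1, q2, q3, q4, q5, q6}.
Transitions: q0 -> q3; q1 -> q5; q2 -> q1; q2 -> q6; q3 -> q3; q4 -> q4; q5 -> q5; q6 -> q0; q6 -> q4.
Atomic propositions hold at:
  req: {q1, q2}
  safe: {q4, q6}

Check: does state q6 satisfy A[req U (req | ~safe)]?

Sat(~safe) = {q0, q1, q2, q3, q5}
Sat(req | ~safe) = {q0, q1, q2, q3, q5}
A[req U (req | ~safe)]: least fixpoint, start Z0 = Sat((req | ~safe)) = {q0, q1, q2, q3, q5}, add states in Sat(req) with every successor in Z. Already a fixed point.
Sat(A[req U (req | ~safe)]) = {q0, q1, q2, q3, q5}
q6 ∉ Sat(A[req U (req | ~safe)]) = {q0, q1, q2, q3, q5}, so the formula does not hold at q6.

No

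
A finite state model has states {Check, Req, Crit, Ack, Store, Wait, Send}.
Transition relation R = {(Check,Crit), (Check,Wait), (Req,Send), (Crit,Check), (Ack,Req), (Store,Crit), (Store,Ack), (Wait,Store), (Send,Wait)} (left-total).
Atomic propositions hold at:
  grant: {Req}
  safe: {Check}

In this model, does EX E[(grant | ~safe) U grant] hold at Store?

Yes

Sat(~safe) = {Req, Crit, Ack, Store, Wait, Send}
Sat(grant | ~safe) = {Req, Crit, Ack, Store, Wait, Send}
E[(grant | ~safe) U grant]: least fixpoint, start Z0 = Sat(grant) = {Req}, add states in Sat(grant | ~safe) with some successor in Z. Z1 = {Req, Ack}; Z2 = {Req, Ack, Store}; Z3 = {Req, Ack, Store, Wait}; Z4 = {Req, Ack, Store, Wait, Send}; fixed.
Sat(E[(grant | ~safe) U grant]) = {Req, Ack, Store, Wait, Send}
Sat(EX E[(grant | ~safe) U grant]) = {s : some successor in {Req, Ack, Store, Wait, Send}} = {Check, Req, Ack, Store, Wait, Send}
Store ∈ Sat(EX E[(grant | ~safe) U grant]) = {Check, Req, Ack, Store, Wait, Send}, so the formula holds at Store.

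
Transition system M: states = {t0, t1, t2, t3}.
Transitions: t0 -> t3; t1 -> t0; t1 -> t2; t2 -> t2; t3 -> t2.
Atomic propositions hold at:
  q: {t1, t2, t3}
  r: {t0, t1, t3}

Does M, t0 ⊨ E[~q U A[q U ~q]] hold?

Yes

Sat(~q) = {t0}
A[q U ~q]: least fixpoint, start Z0 = Sat(~q) = {t0}, add states in Sat(q) with every successor in Z. Already a fixed point.
Sat(A[q U ~q]) = {t0}
E[~q U A[q U ~q]]: least fixpoint, start Z0 = Sat(A[q U ~q]) = {t0}, add states in Sat(~q) with some successor in Z. Already a fixed point.
Sat(E[~q U A[q U ~q]]) = {t0}
t0 ∈ Sat(E[~q U A[q U ~q]]) = {t0}, so the formula holds at t0.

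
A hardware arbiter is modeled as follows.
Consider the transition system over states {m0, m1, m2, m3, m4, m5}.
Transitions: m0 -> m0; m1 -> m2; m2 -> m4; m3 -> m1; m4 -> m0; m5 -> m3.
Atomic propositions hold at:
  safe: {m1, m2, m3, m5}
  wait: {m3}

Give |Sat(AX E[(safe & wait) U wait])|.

Sat(safe & wait) = {m3}
E[(safe & wait) U wait]: least fixpoint, start Z0 = Sat(wait) = {m3}, add states in Sat(safe & wait) with some successor in Z. Already a fixed point.
Sat(E[(safe & wait) U wait]) = {m3}
Sat(AX E[(safe & wait) U wait]) = {s : every successor in {m3}} = {m5}
|Sat(AX E[(safe & wait) U wait])| = |{m5}| = 1.

1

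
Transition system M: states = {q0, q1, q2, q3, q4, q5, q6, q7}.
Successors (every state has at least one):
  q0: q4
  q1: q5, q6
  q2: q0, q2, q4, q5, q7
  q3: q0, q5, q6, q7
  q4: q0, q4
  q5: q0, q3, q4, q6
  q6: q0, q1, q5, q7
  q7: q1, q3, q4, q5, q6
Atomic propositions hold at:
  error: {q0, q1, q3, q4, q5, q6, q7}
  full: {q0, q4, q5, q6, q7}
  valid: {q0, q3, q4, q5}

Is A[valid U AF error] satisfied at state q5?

AF error: least fixpoint, start Z0 = {q0, q1, q3, q4, q5, q6, q7}, add states with every successor in Z. Already a fixed point.
Sat(AF error) = {q0, q1, q3, q4, q5, q6, q7}
A[valid U AF error]: least fixpoint, start Z0 = Sat(AF error) = {q0, q1, q3, q4, q5, q6, q7}, add states in Sat(valid) with every successor in Z. Already a fixed point.
Sat(A[valid U AF error]) = {q0, q1, q3, q4, q5, q6, q7}
q5 ∈ Sat(A[valid U AF error]) = {q0, q1, q3, q4, q5, q6, q7}, so the formula holds at q5.

Yes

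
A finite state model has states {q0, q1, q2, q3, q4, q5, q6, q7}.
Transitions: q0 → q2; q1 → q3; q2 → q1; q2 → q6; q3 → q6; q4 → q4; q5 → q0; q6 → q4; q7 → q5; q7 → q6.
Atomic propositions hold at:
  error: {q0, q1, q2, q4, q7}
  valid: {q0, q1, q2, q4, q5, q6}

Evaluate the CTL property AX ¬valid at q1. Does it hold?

Sat(¬valid) = {q3, q7}
Sat(AX ¬valid) = {s : every successor in {q3, q7}} = {q1}
q1 ∈ Sat(AX ¬valid) = {q1}, so the formula holds at q1.

Yes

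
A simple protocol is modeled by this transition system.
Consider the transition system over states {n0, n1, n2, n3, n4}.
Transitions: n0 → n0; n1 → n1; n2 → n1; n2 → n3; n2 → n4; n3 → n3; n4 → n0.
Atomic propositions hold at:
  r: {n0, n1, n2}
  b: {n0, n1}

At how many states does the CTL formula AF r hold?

4

AF r: least fixpoint, start Z0 = {n0, n1, n2}, add states with every successor in Z. Z1 = {n0, n1, n2, n4}; fixed.
Sat(AF r) = {n0, n1, n2, n4}
|Sat(AF r)| = |{n0, n1, n2, n4}| = 4.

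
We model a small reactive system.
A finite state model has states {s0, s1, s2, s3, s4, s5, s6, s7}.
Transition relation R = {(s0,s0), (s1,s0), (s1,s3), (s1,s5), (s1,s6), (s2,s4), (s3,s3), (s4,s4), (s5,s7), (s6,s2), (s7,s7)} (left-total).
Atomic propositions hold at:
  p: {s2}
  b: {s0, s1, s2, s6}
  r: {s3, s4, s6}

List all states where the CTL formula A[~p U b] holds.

{s0, s1, s2, s6}

Sat(~p) = {s0, s1, s3, s4, s5, s6, s7}
A[~p U b]: least fixpoint, start Z0 = Sat(b) = {s0, s1, s2, s6}, add states in Sat(~p) with every successor in Z. Already a fixed point.
Sat(A[~p U b]) = {s0, s1, s2, s6}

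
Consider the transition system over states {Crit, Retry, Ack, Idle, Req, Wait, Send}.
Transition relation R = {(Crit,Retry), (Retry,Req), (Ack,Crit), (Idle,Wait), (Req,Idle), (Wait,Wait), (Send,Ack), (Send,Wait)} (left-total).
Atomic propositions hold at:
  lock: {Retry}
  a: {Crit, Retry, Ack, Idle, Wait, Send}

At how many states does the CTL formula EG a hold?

EG a: greatest fixpoint, start Z0 = {Crit, Retry, Ack, Idle, Wait, Send}, keep only states in Sat with some successor in Z. Z1 = {Crit, Ack, Idle, Wait, Send}; Z2 = {Ack, Idle, Wait, Send}; Z3 = {Idle, Wait, Send}; fixed.
Sat(EG a) = {Idle, Wait, Send}
|Sat(EG a)| = |{Idle, Wait, Send}| = 3.

3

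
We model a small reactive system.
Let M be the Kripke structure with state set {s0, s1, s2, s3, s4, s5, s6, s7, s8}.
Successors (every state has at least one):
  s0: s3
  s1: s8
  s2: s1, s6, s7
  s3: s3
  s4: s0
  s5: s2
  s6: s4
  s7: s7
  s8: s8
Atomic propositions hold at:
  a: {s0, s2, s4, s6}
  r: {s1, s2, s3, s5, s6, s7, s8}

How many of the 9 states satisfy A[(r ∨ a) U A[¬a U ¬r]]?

3

Sat(r ∨ a) = {s0, s1, s2, s3, s4, s5, s6, s7, s8}
Sat(¬a) = {s1, s3, s5, s7, s8}
Sat(¬r) = {s0, s4}
A[¬a U ¬r]: least fixpoint, start Z0 = Sat(¬r) = {s0, s4}, add states in Sat(¬a) with every successor in Z. Already a fixed point.
Sat(A[¬a U ¬r]) = {s0, s4}
A[(r ∨ a) U A[¬a U ¬r]]: least fixpoint, start Z0 = Sat(A[¬a U ¬r]) = {s0, s4}, add states in Sat(r ∨ a) with every successor in Z. Z1 = {s0, s4, s6}; fixed.
Sat(A[(r ∨ a) U A[¬a U ¬r]]) = {s0, s4, s6}
|Sat(A[(r ∨ a) U A[¬a U ¬r]])| = |{s0, s4, s6}| = 3.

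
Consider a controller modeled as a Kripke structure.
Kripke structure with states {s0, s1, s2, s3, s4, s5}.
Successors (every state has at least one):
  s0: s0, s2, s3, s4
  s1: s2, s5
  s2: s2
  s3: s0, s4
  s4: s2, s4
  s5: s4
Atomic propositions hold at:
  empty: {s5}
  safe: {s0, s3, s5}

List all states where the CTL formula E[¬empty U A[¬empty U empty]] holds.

{s1, s5}

Sat(¬empty) = {s0, s1, s2, s3, s4}
A[¬empty U empty]: least fixpoint, start Z0 = Sat(empty) = {s5}, add states in Sat(¬empty) with every successor in Z. Already a fixed point.
Sat(A[¬empty U empty]) = {s5}
E[¬empty U A[¬empty U empty]]: least fixpoint, start Z0 = Sat(A[¬empty U empty]) = {s5}, add states in Sat(¬empty) with some successor in Z. Z1 = {s1, s5}; fixed.
Sat(E[¬empty U A[¬empty U empty]]) = {s1, s5}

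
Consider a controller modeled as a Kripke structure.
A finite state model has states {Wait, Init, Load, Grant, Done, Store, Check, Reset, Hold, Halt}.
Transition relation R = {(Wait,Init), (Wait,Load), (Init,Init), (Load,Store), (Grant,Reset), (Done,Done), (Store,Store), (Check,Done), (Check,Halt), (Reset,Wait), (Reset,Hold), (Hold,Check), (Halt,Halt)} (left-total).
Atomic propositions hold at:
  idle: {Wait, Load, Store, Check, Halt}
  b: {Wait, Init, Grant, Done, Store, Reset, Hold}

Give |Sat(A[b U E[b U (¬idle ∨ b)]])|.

7

Sat(¬idle) = {Init, Grant, Done, Reset, Hold}
Sat(¬idle ∨ b) = {Wait, Init, Grant, Done, Store, Reset, Hold}
E[b U (¬idle ∨ b)]: least fixpoint, start Z0 = Sat((¬idle ∨ b)) = {Wait, Init, Grant, Done, Store, Reset, Hold}, add states in Sat(b) with some successor in Z. Already a fixed point.
Sat(E[b U (¬idle ∨ b)]) = {Wait, Init, Grant, Done, Store, Reset, Hold}
A[b U E[b U (¬idle ∨ b)]]: least fixpoint, start Z0 = Sat(E[b U (¬idle ∨ b)]) = {Wait, Init, Grant, Done, Store, Reset, Hold}, add states in Sat(b) with every successor in Z. Already a fixed point.
Sat(A[b U E[b U (¬idle ∨ b)]]) = {Wait, Init, Grant, Done, Store, Reset, Hold}
|Sat(A[b U E[b U (¬idle ∨ b)]])| = |{Wait, Init, Grant, Done, Store, Reset, Hold}| = 7.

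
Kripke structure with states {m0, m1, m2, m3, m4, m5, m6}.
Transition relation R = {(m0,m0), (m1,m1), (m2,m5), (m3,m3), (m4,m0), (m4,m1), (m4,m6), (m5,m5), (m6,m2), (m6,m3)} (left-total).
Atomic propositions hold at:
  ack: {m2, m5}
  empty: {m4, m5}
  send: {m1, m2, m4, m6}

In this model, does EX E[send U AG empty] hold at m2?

Yes

AG empty: greatest fixpoint, start Z0 = {m4, m5}, keep only states in Sat with every successor in Z. Z1 = {m5}; fixed.
Sat(AG empty) = {m5}
E[send U AG empty]: least fixpoint, start Z0 = Sat(AG empty) = {m5}, add states in Sat(send) with some successor in Z. Z1 = {m2, m5}; Z2 = {m2, m5, m6}; Z3 = {m2, m4, m5, m6}; fixed.
Sat(E[send U AG empty]) = {m2, m4, m5, m6}
Sat(EX E[send U AG empty]) = {s : some successor in {m2, m4, m5, m6}} = {m2, m4, m5, m6}
m2 ∈ Sat(EX E[send U AG empty]) = {m2, m4, m5, m6}, so the formula holds at m2.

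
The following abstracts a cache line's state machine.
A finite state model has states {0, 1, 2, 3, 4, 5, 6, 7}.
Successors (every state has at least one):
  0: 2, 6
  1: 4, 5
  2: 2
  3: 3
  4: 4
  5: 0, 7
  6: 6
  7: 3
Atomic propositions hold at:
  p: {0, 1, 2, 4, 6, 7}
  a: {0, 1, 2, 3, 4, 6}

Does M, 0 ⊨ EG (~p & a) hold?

Sat(~p) = {3, 5}
Sat(~p & a) = {3}
EG (~p & a): greatest fixpoint, start Z0 = {3}, keep only states in Sat with some successor in Z. Already a fixed point.
Sat(EG (~p & a)) = {3}
0 ∉ Sat(EG (~p & a)) = {3}, so the formula does not hold at 0.

No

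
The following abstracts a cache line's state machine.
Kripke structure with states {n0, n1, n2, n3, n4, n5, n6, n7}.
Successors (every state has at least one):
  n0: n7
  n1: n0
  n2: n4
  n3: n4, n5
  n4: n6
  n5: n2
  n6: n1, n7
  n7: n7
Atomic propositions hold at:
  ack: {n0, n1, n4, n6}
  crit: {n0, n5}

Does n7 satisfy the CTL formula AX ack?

No

Sat(AX ack) = {s : every successor in {n0, n1, n4, n6}} = {n1, n2, n4}
n7 ∉ Sat(AX ack) = {n1, n2, n4}, so the formula does not hold at n7.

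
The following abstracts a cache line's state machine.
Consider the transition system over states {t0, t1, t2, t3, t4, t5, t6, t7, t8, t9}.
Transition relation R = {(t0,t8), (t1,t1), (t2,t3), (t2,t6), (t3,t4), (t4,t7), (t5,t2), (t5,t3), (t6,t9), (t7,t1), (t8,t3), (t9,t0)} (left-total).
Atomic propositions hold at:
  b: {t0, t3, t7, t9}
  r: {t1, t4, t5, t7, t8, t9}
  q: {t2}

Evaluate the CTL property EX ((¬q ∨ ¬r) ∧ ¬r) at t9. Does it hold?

Yes

Sat(¬q) = {t0, t1, t3, t4, t5, t6, t7, t8, t9}
Sat(¬r) = {t0, t2, t3, t6}
Sat(¬q ∨ ¬r) = {t0, t1, t2, t3, t4, t5, t6, t7, t8, t9}
Sat((¬q ∨ ¬r) ∧ ¬r) = {t0, t2, t3, t6}
Sat(EX ((¬q ∨ ¬r) ∧ ¬r)) = {s : some successor in {t0, t2, t3, t6}} = {t2, t5, t8, t9}
t9 ∈ Sat(EX ((¬q ∨ ¬r) ∧ ¬r)) = {t2, t5, t8, t9}, so the formula holds at t9.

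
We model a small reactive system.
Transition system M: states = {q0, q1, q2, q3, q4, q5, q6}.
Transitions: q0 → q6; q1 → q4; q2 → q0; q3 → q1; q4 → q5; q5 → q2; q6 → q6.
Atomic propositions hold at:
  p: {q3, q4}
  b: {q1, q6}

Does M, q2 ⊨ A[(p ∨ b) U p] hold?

No

Sat(p ∨ b) = {q1, q3, q4, q6}
A[(p ∨ b) U p]: least fixpoint, start Z0 = Sat(p) = {q3, q4}, add states in Sat(p ∨ b) with every successor in Z. Z1 = {q1, q3, q4}; fixed.
Sat(A[(p ∨ b) U p]) = {q1, q3, q4}
q2 ∉ Sat(A[(p ∨ b) U p]) = {q1, q3, q4}, so the formula does not hold at q2.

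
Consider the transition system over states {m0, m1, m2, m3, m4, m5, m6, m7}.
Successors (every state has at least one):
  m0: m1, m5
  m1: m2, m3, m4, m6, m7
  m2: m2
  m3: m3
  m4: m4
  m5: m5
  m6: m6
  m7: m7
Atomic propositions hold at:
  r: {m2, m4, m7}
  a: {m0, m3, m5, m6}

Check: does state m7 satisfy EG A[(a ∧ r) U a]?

Sat(a ∧ r) = ∅
A[(a ∧ r) U a]: least fixpoint, start Z0 = Sat(a) = {m0, m3, m5, m6}, add states in Sat(a ∧ r) with every successor in Z. Already a fixed point.
Sat(A[(a ∧ r) U a]) = {m0, m3, m5, m6}
EG A[(a ∧ r) U a]: greatest fixpoint, start Z0 = {m0, m3, m5, m6}, keep only states in Sat with some successor in Z. Already a fixed point.
Sat(EG A[(a ∧ r) U a]) = {m0, m3, m5, m6}
m7 ∉ Sat(EG A[(a ∧ r) U a]) = {m0, m3, m5, m6}, so the formula does not hold at m7.

No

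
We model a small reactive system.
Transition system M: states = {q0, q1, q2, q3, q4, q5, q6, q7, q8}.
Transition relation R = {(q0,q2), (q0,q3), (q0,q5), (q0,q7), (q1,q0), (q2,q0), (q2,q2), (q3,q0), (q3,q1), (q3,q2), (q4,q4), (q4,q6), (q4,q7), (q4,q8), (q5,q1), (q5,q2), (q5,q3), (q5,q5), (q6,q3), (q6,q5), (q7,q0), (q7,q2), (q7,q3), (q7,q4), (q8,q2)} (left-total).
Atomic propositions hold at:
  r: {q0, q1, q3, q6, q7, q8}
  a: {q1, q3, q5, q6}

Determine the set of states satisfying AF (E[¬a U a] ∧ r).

Sat(¬a) = {q0, q2, q4, q7, q8}
E[¬a U a]: least fixpoint, start Z0 = Sat(a) = {q1, q3, q5, q6}, add states in Sat(¬a) with some successor in Z. Z1 = {q0, q1, q3, q4, q5, q6, q7}; Z2 = {q0, q1, q2, q3, q4, q5, q6, q7}; Z3 = {q0, q1, q2, q3, q4, q5, q6, q7, q8}; fixed.
Sat(E[¬a U a]) = {q0, q1, q2, q3, q4, q5, q6, q7, q8}
Sat(E[¬a U a] ∧ r) = {q0, q1, q3, q6, q7, q8}
AF (E[¬a U a] ∧ r): least fixpoint, start Z0 = {q0, q1, q3, q6, q7, q8}, add states with every successor in Z. Already a fixed point.
Sat(AF (E[¬a U a] ∧ r)) = {q0, q1, q3, q6, q7, q8}

{q0, q1, q3, q6, q7, q8}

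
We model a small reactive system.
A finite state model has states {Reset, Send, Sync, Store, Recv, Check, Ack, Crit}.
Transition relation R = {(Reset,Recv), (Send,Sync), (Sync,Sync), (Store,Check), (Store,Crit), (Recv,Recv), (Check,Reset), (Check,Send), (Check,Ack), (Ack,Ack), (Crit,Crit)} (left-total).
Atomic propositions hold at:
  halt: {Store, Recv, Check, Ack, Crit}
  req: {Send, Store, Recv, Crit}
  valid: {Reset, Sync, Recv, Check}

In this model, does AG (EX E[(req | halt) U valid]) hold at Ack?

No

Sat(req | halt) = {Send, Store, Recv, Check, Ack, Crit}
E[(req | halt) U valid]: least fixpoint, start Z0 = Sat(valid) = {Reset, Sync, Recv, Check}, add states in Sat(req | halt) with some successor in Z. Z1 = {Reset, Send, Sync, Store, Recv, Check}; fixed.
Sat(E[(req | halt) U valid]) = {Reset, Send, Sync, Store, Recv, Check}
Sat(EX E[(req | halt) U valid]) = {s : some successor in {Reset, Send, Sync, Store, Recv, Check}} = {Reset, Send, Sync, Store, Recv, Check}
AG (EX E[(req | halt) U valid]): greatest fixpoint, start Z0 = {Reset, Send, Sync, Store, Recv, Check}, keep only states in Sat with every successor in Z. Z1 = {Reset, Send, Sync, Recv}; fixed.
Sat(AG (EX E[(req | halt) U valid])) = {Reset, Send, Sync, Recv}
Ack ∉ Sat(AG (EX E[(req | halt) U valid])) = {Reset, Send, Sync, Recv}, so the formula does not hold at Ack.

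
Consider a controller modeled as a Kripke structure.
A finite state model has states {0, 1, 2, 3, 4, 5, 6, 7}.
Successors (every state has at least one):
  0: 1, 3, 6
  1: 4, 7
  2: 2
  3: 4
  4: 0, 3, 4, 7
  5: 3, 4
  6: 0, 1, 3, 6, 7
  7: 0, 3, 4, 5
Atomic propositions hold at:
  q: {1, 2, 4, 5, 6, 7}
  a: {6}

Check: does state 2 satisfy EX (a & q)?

Sat(a & q) = {6}
Sat(EX (a & q)) = {s : some successor in {6}} = {0, 6}
2 ∉ Sat(EX (a & q)) = {0, 6}, so the formula does not hold at 2.

No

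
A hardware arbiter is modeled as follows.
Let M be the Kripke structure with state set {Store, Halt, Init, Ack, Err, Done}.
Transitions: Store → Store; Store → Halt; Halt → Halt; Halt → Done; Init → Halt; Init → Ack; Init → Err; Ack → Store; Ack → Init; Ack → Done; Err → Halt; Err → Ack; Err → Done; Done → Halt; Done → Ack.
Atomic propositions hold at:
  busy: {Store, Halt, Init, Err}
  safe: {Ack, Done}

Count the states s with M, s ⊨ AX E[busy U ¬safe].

Sat(¬safe) = {Store, Halt, Init, Err}
E[busy U ¬safe]: least fixpoint, start Z0 = Sat(¬safe) = {Store, Halt, Init, Err}, add states in Sat(busy) with some successor in Z. Already a fixed point.
Sat(E[busy U ¬safe]) = {Store, Halt, Init, Err}
Sat(AX E[busy U ¬safe]) = {s : every successor in {Store, Halt, Init, Err}} = {Store}
|Sat(AX E[busy U ¬safe])| = |{Store}| = 1.

1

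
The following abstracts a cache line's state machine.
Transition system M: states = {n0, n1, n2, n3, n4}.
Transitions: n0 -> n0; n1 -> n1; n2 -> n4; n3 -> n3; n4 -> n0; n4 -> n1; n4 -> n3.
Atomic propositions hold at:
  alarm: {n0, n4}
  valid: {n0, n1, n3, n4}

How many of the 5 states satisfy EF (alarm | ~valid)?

Sat(~valid) = {n2}
Sat(alarm | ~valid) = {n0, n2, n4}
EF (alarm | ~valid): least fixpoint, start Z0 = {n0, n2, n4}, add states with some successor in Z. Already a fixed point.
Sat(EF (alarm | ~valid)) = {n0, n2, n4}
|Sat(EF (alarm | ~valid))| = |{n0, n2, n4}| = 3.

3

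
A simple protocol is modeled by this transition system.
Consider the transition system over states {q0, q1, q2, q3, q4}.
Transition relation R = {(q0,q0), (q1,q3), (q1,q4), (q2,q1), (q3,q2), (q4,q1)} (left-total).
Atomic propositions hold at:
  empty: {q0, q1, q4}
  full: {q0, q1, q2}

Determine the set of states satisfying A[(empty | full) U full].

Sat(empty | full) = {q0, q1, q2, q4}
A[(empty | full) U full]: least fixpoint, start Z0 = Sat(full) = {q0, q1, q2}, add states in Sat(empty | full) with every successor in Z. Z1 = {q0, q1, q2, q4}; fixed.
Sat(A[(empty | full) U full]) = {q0, q1, q2, q4}

{q0, q1, q2, q4}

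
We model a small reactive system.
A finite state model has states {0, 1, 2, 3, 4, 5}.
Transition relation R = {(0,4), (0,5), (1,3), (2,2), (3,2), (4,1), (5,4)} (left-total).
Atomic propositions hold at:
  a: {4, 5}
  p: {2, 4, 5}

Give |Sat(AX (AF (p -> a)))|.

4

Sat(p -> a) = {0, 1, 3, 4, 5}
AF (p -> a): least fixpoint, start Z0 = {0, 1, 3, 4, 5}, add states with every successor in Z. Already a fixed point.
Sat(AF (p -> a)) = {0, 1, 3, 4, 5}
Sat(AX (AF (p -> a))) = {s : every successor in {0, 1, 3, 4, 5}} = {0, 1, 4, 5}
|Sat(AX (AF (p -> a)))| = |{0, 1, 4, 5}| = 4.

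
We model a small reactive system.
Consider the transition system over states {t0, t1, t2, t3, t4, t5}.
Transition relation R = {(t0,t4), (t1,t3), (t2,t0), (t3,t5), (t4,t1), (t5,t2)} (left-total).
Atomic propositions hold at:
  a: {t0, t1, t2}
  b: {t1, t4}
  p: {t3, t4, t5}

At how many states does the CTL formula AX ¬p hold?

Sat(¬p) = {t0, t1, t2}
Sat(AX ¬p) = {s : every successor in {t0, t1, t2}} = {t2, t4, t5}
|Sat(AX ¬p)| = |{t2, t4, t5}| = 3.

3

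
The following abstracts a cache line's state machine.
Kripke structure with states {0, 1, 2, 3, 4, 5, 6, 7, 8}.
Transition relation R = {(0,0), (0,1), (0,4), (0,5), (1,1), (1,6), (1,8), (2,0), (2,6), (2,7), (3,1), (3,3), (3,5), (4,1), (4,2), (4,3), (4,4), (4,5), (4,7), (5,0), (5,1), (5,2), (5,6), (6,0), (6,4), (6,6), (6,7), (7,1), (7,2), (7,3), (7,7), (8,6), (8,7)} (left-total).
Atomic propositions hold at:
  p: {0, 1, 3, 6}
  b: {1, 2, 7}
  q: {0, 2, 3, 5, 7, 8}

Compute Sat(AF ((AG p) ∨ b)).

{1, 2, 7}

AG p: greatest fixpoint, start Z0 = {0, 1, 3, 6}, keep only states in Sat with every successor in Z. Z1 = ∅; fixed.
Sat(AG p) = ∅
Sat((AG p) ∨ b) = {1, 2, 7}
AF ((AG p) ∨ b): least fixpoint, start Z0 = {1, 2, 7}, add states with every successor in Z. Already a fixed point.
Sat(AF ((AG p) ∨ b)) = {1, 2, 7}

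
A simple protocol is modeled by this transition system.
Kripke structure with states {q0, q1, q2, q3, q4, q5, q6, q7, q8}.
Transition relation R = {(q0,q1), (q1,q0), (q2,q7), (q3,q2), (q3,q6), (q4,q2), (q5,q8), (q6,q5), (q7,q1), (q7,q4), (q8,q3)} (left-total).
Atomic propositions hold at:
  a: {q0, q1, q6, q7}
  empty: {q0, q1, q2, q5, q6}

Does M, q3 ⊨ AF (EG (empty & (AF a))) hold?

No

AF a: least fixpoint, start Z0 = {q0, q1, q6, q7}, add states with every successor in Z. Z1 = {q0, q1, q2, q6, q7}; Z2 = {q0, q1, q2, q3, q4, q6, q7}; Z3 = {q0, q1, q2, q3, q4, q6, q7, q8}; Z4 = {q0, q1, q2, q3, q4, q5, q6, q7, q8}; fixed.
Sat(AF a) = {q0, q1, q2, q3, q4, q5, q6, q7, q8}
Sat(empty & (AF a)) = {q0, q1, q2, q5, q6}
EG (empty & (AF a)): greatest fixpoint, start Z0 = {q0, q1, q2, q5, q6}, keep only states in Sat with some successor in Z. Z1 = {q0, q1, q6}; Z2 = {q0, q1}; fixed.
Sat(EG (empty & (AF a))) = {q0, q1}
AF (EG (empty & (AF a))): least fixpoint, start Z0 = {q0, q1}, add states with every successor in Z. Already a fixed point.
Sat(AF (EG (empty & (AF a)))) = {q0, q1}
q3 ∉ Sat(AF (EG (empty & (AF a)))) = {q0, q1}, so the formula does not hold at q3.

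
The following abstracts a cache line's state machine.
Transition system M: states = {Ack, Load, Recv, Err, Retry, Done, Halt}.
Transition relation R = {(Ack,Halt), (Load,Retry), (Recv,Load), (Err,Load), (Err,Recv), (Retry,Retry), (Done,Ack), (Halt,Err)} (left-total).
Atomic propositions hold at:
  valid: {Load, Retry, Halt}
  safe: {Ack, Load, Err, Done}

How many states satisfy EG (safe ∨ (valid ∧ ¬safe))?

Sat(¬safe) = {Recv, Retry, Halt}
Sat(valid ∧ ¬safe) = {Retry, Halt}
Sat(safe ∨ (valid ∧ ¬safe)) = {Ack, Load, Err, Retry, Done, Halt}
EG (safe ∨ (valid ∧ ¬safe)): greatest fixpoint, start Z0 = {Ack, Load, Err, Retry, Done, Halt}, keep only states in Sat with some successor in Z. Already a fixed point.
Sat(EG (safe ∨ (valid ∧ ¬safe))) = {Ack, Load, Err, Retry, Done, Halt}
|Sat(EG (safe ∨ (valid ∧ ¬safe)))| = |{Ack, Load, Err, Retry, Done, Halt}| = 6.

6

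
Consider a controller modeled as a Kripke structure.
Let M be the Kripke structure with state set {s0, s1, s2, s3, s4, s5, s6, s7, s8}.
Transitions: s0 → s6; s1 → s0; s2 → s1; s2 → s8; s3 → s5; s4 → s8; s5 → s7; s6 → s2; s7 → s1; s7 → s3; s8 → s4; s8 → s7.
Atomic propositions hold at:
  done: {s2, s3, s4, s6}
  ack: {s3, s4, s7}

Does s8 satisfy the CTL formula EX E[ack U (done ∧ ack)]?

Sat(done ∧ ack) = {s3, s4}
E[ack U (done ∧ ack)]: least fixpoint, start Z0 = Sat((done ∧ ack)) = {s3, s4}, add states in Sat(ack) with some successor in Z. Z1 = {s3, s4, s7}; fixed.
Sat(E[ack U (done ∧ ack)]) = {s3, s4, s7}
Sat(EX E[ack U (done ∧ ack)]) = {s : some successor in {s3, s4, s7}} = {s5, s7, s8}
s8 ∈ Sat(EX E[ack U (done ∧ ack)]) = {s5, s7, s8}, so the formula holds at s8.

Yes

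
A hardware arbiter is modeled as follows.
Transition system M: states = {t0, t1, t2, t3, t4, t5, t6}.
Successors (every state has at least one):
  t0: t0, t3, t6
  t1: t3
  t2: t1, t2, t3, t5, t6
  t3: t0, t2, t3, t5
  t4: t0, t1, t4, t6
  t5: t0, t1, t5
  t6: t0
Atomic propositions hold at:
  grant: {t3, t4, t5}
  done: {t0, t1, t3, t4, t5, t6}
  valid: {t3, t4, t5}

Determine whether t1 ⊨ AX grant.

Yes

Sat(AX grant) = {s : every successor in {t3, t4, t5}} = {t1}
t1 ∈ Sat(AX grant) = {t1}, so the formula holds at t1.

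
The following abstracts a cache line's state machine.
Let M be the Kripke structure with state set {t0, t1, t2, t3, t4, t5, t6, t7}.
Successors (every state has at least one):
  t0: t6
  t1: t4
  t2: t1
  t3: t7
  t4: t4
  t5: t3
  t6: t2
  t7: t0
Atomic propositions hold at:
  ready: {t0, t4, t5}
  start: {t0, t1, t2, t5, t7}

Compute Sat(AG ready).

AG ready: greatest fixpoint, start Z0 = {t0, t4, t5}, keep only states in Sat with every successor in Z. Z1 = {t4}; fixed.
Sat(AG ready) = {t4}

{t4}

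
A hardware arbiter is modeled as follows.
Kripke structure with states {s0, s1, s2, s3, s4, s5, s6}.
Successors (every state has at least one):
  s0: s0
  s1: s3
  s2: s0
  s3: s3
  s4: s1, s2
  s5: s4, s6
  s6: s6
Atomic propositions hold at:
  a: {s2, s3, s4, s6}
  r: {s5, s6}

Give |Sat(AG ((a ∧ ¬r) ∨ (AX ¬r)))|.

Sat(¬r) = {s0, s1, s2, s3, s4}
Sat(a ∧ ¬r) = {s2, s3, s4}
Sat(AX ¬r) = {s : every successor in {s0, s1, s2, s3, s4}} = {s0, s1, s2, s3, s4}
Sat((a ∧ ¬r) ∨ (AX ¬r)) = {s0, s1, s2, s3, s4}
AG ((a ∧ ¬r) ∨ (AX ¬r)): greatest fixpoint, start Z0 = {s0, s1, s2, s3, s4}, keep only states in Sat with every successor in Z. Already a fixed point.
Sat(AG ((a ∧ ¬r) ∨ (AX ¬r))) = {s0, s1, s2, s3, s4}
|Sat(AG ((a ∧ ¬r) ∨ (AX ¬r)))| = |{s0, s1, s2, s3, s4}| = 5.

5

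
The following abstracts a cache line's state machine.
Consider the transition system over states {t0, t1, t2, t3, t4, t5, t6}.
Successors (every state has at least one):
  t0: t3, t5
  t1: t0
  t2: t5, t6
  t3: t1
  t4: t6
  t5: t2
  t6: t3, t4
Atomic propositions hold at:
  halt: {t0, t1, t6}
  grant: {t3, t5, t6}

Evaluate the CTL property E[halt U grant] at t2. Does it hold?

No

E[halt U grant]: least fixpoint, start Z0 = Sat(grant) = {t3, t5, t6}, add states in Sat(halt) with some successor in Z. Z1 = {t0, t3, t5, t6}; Z2 = {t0, t1, t3, t5, t6}; fixed.
Sat(E[halt U grant]) = {t0, t1, t3, t5, t6}
t2 ∉ Sat(E[halt U grant]) = {t0, t1, t3, t5, t6}, so the formula does not hold at t2.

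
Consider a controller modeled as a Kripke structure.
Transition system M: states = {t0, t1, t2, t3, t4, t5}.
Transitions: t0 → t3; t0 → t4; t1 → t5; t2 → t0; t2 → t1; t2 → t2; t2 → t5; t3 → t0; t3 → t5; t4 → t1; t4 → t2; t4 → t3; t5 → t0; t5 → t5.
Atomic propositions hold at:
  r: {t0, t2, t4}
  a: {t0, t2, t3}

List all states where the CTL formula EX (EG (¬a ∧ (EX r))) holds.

Sat(¬a) = {t1, t4, t5}
Sat(EX r) = {s : some successor in {t0, t2, t4}} = {t0, t2, t3, t4, t5}
Sat(¬a ∧ (EX r)) = {t4, t5}
EG (¬a ∧ (EX r)): greatest fixpoint, start Z0 = {t4, t5}, keep only states in Sat with some successor in Z. Z1 = {t5}; fixed.
Sat(EG (¬a ∧ (EX r))) = {t5}
Sat(EX (EG (¬a ∧ (EX r)))) = {s : some successor in {t5}} = {t1, t2, t3, t5}

{t1, t2, t3, t5}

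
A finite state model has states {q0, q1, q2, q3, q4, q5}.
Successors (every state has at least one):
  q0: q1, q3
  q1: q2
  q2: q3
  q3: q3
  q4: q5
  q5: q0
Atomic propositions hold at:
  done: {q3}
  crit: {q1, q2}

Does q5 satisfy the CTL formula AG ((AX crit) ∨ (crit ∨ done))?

No

Sat(AX crit) = {s : every successor in {q1, q2}} = {q1}
Sat(crit ∨ done) = {q1, q2, q3}
Sat((AX crit) ∨ (crit ∨ done)) = {q1, q2, q3}
AG ((AX crit) ∨ (crit ∨ done)): greatest fixpoint, start Z0 = {q1, q2, q3}, keep only states in Sat with every successor in Z. Already a fixed point.
Sat(AG ((AX crit) ∨ (crit ∨ done))) = {q1, q2, q3}
q5 ∉ Sat(AG ((AX crit) ∨ (crit ∨ done))) = {q1, q2, q3}, so the formula does not hold at q5.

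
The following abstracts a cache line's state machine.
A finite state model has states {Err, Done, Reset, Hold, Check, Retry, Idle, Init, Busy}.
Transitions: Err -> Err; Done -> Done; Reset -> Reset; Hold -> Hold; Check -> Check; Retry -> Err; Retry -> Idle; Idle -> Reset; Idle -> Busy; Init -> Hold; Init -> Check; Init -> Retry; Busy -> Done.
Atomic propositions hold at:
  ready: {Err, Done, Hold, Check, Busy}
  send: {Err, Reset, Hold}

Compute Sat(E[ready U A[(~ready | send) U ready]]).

Sat(~ready) = {Reset, Retry, Idle, Init}
Sat(~ready | send) = {Err, Reset, Hold, Retry, Idle, Init}
A[(~ready | send) U ready]: least fixpoint, start Z0 = Sat(ready) = {Err, Done, Hold, Check, Busy}, add states in Sat(~ready | send) with every successor in Z. Already a fixed point.
Sat(A[(~ready | send) U ready]) = {Err, Done, Hold, Check, Busy}
E[ready U A[(~ready | send) U ready]]: least fixpoint, start Z0 = Sat(A[(~ready | send) U ready]) = {Err, Done, Hold, Check, Busy}, add states in Sat(ready) with some successor in Z. Already a fixed point.
Sat(E[ready U A[(~ready | send) U ready]]) = {Err, Done, Hold, Check, Busy}

{Err, Done, Hold, Check, Busy}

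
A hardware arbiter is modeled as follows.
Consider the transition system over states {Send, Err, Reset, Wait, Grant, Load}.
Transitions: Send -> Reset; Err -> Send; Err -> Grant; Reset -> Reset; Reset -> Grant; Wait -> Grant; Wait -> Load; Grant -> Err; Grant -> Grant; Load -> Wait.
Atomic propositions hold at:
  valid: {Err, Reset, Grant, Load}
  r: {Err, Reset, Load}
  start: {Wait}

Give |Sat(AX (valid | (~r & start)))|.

Sat(~r) = {Send, Wait, Grant}
Sat(~r & start) = {Wait}
Sat(valid | (~r & start)) = {Err, Reset, Wait, Grant, Load}
Sat(AX (valid | (~r & start))) = {s : every successor in {Err, Reset, Wait, Grant, Load}} = {Send, Reset, Wait, Grant, Load}
|Sat(AX (valid | (~r & start)))| = |{Send, Reset, Wait, Grant, Load}| = 5.

5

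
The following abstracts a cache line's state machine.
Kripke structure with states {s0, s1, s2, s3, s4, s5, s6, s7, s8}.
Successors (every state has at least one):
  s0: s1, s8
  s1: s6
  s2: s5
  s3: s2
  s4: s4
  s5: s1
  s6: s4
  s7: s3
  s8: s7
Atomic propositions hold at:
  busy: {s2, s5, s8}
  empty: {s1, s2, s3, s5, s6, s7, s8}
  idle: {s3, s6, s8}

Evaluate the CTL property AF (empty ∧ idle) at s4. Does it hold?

Sat(empty ∧ idle) = {s3, s6, s8}
AF (empty ∧ idle): least fixpoint, start Z0 = {s3, s6, s8}, add states with every successor in Z. Z1 = {s1, s3, s6, s7, s8}; Z2 = {s0, s1, s3, s5, s6, s7, s8}; Z3 = {s0, s1, s2, s3, s5, s6, s7, s8}; fixed.
Sat(AF (empty ∧ idle)) = {s0, s1, s2, s3, s5, s6, s7, s8}
s4 ∉ Sat(AF (empty ∧ idle)) = {s0, s1, s2, s3, s5, s6, s7, s8}, so the formula does not hold at s4.

No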